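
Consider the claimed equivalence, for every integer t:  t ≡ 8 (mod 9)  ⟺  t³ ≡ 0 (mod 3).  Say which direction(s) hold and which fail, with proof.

(⇒) fails and (⇐) fails.

[⇒] This fails: take t = 8. Then 8 ≡ 8 (mod 9), but 8³ = 512 ≡ 2 (mod 3), not 0.

[⇐] This fails: take t = 0. Then 0³ = 0 ≡ 0 (mod 3), yet 0 ≡ 0 (mod 9), not 8.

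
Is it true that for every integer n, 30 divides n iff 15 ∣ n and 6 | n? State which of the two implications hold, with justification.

Equivalent; both directions hold.

Forward direction. If 30 ∣ n, write n = 30q. Since 30 = 2·15, n = 15·(2q), so 15 ∣ n; and since 30 = 5·6, n = 6·(5q), so 6 ∣ n.

Converse. Suppose 15 ∣ n and 6 ∣ n. Any common multiple of 15 and 6 is a multiple of their lcm; here lcm(15, 6) = 15·6/gcd(15, 6) = 90/3 = 30, so 30 ∣ n.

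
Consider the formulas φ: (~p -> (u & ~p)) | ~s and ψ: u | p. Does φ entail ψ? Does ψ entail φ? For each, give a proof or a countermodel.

Not equivalent: only (⇐) holds.

(⟹) This fails. Under p = F, u = F, s = F, the left side is true but the right side is false.

(⟸) Assume the antecedent. If p is true, (~p -> (u & ~p)) | ~s reduces to true regardless of the other variables. If p is false, the antecedent forces (p = F, u = T, s = F) or (p = F, u = T, s = T), and (~p -> (u & ~p)) | ~s holds there. Either way (~p -> (u & ~p)) | ~s holds.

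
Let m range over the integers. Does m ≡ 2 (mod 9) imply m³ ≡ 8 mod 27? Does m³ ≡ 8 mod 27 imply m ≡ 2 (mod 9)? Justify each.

(→) Suppose m ≡ 2 (mod 9). Working modulo 27, m ∈ {2, 11, 20}; for each such r, r³ ≡ 8 (mod 27).

(←) Conversely, the residues r modulo 27 with r³ ≡ 8 (mod 27) are exactly {2, 11, 20}, and each is ≡ 2 (mod 9).

Both directions hold.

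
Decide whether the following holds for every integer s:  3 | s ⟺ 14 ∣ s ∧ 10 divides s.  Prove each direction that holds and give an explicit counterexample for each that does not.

Neither direction holds.

(→) This fails: take s = 3. Certainly 3 ∣ 3, but 14 ∤ 3.

(←) This fails: take s = 70. Both 14 ∣ 70 and 10 ∣ 70, yet 70 is not a multiple of 3 (since 70 = 23·3 + 1), so 3 ∤ 70.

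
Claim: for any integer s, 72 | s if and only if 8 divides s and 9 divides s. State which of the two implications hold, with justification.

Both directions hold.

(⇒) If 72 ∣ s, write s = 72q. Since 72 = 9·8, s = 8·(9q), so 8 ∣ s; and since 72 = 8·9, s = 9·(8q), so 9 ∣ s.

(⇐) Suppose 8 ∣ s and 9 ∣ s. Any common multiple of 8 and 9 is a multiple of their lcm; here gcd(8, 9) = 1, so lcm(8, 9) = 8·9 = 72, so 72 ∣ s.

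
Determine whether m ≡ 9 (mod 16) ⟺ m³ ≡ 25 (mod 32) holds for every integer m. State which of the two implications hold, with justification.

Only the converse holds.

(⇐) The residues r modulo 32 with r³ ≡ 25 (mod 32) are exactly {9}, and each is ≡ 9 (mod 16).

(⇒) This fails: take m = 25. Then 25 ≡ 9 (mod 16), but 25³ = 15625 ≡ 9 (mod 32), not 25.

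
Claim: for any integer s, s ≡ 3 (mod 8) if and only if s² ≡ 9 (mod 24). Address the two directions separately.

[⇒] This fails: take s = 11. Then 11 ≡ 3 (mod 8), but 11² = 121 ≡ 1 (mod 24), not 9.

[⇐] This fails: take s = 9. Then 9² = 81 ≡ 9 (mod 24), yet 9 ≡ 1 (mod 8), not 3.

Neither direction holds.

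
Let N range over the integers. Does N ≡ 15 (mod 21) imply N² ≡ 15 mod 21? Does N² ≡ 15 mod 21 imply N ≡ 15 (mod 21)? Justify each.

Converse. This fails: take N = 6. Then 6² = 36 ≡ 15 (mod 21), yet 6 ≡ 6 (mod 21), not 15.

Forward direction. Suppose N ≡ 15 (mod 21). Write N = 21j + 15. Then (21j + 15)² = 441j² + 630j + 225 = 21(21j² + 30j + 10) + 15, so N² ≡ 15 (mod 21).

Not equivalent: only (⇒) holds.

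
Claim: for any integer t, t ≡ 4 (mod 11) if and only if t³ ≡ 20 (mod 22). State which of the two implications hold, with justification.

Only the reverse direction holds.

(→) This fails: take t = 15. Then 15 ≡ 4 (mod 11), but 15³ = 3375 ≡ 9 (mod 22), not 20.

(←) Conversely, the residues r modulo 22 with r³ ≡ 20 (mod 22) are exactly {4}, and each is ≡ 4 (mod 11).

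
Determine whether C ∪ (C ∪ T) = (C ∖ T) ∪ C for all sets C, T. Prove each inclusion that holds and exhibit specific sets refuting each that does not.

Reverse inclusion. Let x ∈ (C ∖ T) ∪ C. Then either x ∈ C and x ∉ T; or x ∈ C ∩ T. In each case x ∈ C ∪ (C ∪ T), so (C ∖ T) ∪ C ⊆ C ∪ (C ∪ T).

Forward inclusion. This inclusion fails. Take C = ∅, T = {1}; then 1 ∈ C ∪ (C ∪ T) but 1 ∉ (C ∖ T) ∪ C.

Only the reverse inclusion holds.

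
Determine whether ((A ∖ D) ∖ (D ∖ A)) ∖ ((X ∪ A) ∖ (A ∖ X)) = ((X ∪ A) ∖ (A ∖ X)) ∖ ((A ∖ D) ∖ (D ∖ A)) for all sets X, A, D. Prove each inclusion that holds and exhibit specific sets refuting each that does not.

Neither inclusion holds.

Forward inclusion. This inclusion fails. Take X = ∅, A = {1}, D = ∅; then 1 ∈ ((A ∖ D) ∖ (D ∖ A)) ∖ ((X ∪ A) ∖ (A ∖ X)) but 1 ∉ ((X ∪ A) ∖ (A ∖ X)) ∖ ((A ∖ D) ∖ (D ∖ A)).

Reverse inclusion. This inclusion fails. Take X = {1}, A = ∅, D = ∅; then 1 ∈ ((X ∪ A) ∖ (A ∖ X)) ∖ ((A ∖ D) ∖ (D ∖ A)) but 1 ∉ ((A ∖ D) ∖ (D ∖ A)) ∖ ((X ∪ A) ∖ (A ∖ X)).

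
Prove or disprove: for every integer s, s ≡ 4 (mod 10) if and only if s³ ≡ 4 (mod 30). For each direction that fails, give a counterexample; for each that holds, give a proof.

(⟹) This fails: take s = 14. Then 14 ≡ 4 (mod 10), but 14³ = 2744 ≡ 14 (mod 30), not 4.

(⟸) Conversely, the residues r modulo 30 with r³ ≡ 4 (mod 30) are exactly {4}, and each is ≡ 4 (mod 10).

The forward direction fails; the converse holds.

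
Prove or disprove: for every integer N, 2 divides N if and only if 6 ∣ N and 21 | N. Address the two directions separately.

[⇒] This fails: take N = 2. Certainly 2 ∣ 2, but 6 ∤ 2.

[⇐] Suppose 6 ∣ N and 21 ∣ N. Any common multiple of 6 and 21 is a multiple of their lcm; here lcm(6, 21) = 6·21/gcd(6, 21) = 126/3 = 42, so 42 ∣ N. Since 2 ∣ 42, it follows that 2 ∣ N.

Only the converse holds.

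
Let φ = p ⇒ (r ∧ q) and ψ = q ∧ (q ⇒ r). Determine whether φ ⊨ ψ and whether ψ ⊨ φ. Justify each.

[⇐] Assume the antecedent. If r is true, the antecedent forces (r = T, q = T, p = F) or (r = T, q = T, p = T), and p ⇒ (r ∧ q) holds there. If r is false, the antecedent cannot hold. Either way p ⇒ (r ∧ q) holds.

[⇒] This fails. Under r = F, q = F, p = F, the left side is true but the right side is false.

The forward direction fails; the converse holds.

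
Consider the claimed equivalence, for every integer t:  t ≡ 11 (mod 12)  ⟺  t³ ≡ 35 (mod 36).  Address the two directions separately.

[⇒] Suppose t ≡ 11 (mod 12). Working modulo 36, t ∈ {11, 23, 35}; for each such r, r³ ≡ 35 (mod 36).

[⇐] Conversely, the residues r modulo 36 with r³ ≡ 35 (mod 36) are exactly {11, 23, 35}, and each is ≡ 11 (mod 12).

Both directions hold.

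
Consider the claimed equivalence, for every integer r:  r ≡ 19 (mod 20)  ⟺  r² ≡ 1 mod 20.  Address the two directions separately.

(⇒) Suppose r ≡ 19 (mod 20). Write r = 20j + 19. Then (20j + 19)² = 400j² + 760j + 361 = 20(20j² + 38j + 18) + 1, so r² ≡ 1 (mod 20).

(⇐) This fails: take r = 1. Then 1² = 1 ≡ 1 (mod 20), yet 1 ≡ 1 (mod 20), not 19.

Only the forward implication holds.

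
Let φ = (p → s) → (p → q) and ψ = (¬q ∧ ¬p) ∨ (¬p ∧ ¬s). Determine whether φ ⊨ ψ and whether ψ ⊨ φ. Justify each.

(←) Assume the antecedent. If s is true, the antecedent forces (s = T, q = F, p = F), and (p → s) → (p → q) holds there. If s is false, (p → s) → (p → q) reduces to true regardless of the other variables. Either way (p → s) → (p → q) holds.

(→) This fails. Under s = T, q = T, p = F, the left side is true but the right side is false.

Only the reverse direction holds.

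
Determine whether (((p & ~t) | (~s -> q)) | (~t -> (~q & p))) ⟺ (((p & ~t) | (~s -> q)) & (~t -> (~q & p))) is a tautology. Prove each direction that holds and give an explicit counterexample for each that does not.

(⇒) fails; (⇐) holds.

(⟹) This fails. Under t = T, p = F, q = F, s = F, the left side is true but the right side is false.

(⟸) Assume the antecedent. If t is true, the consequent reduces to true regardless of the other variables. If t is false, the antecedent forces (t = F, p = T, q = F, s = F) or (t = F, p = T, q = F, s = T), and the consequent holds there. Either way the consequent holds.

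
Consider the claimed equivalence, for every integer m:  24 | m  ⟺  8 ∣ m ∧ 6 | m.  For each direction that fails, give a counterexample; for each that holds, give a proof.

Both directions hold; the statement is true.

Forward direction. If 24 ∣ m, write m = 24q. Since 24 = 3·8, m = 8·(3q), so 8 ∣ m; and since 24 = 4·6, m = 6·(4q), so 6 ∣ m.

Converse. Suppose 8 ∣ m and 6 ∣ m. Any common multiple of 8 and 6 is a multiple of their lcm; here lcm(8, 6) = 8·6/gcd(8, 6) = 48/2 = 24, so 24 ∣ m.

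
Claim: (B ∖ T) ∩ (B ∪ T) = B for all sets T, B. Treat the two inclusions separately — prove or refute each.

(⟹) Let x ∈ (B ∖ T) ∩ (B ∪ T). Then x ∈ B and x ∉ T, from which x ∈ B.

(⟸) This inclusion fails. Take T = {1}, B = {1}; then 1 ∈ B but 1 ∉ (B ∖ T) ∩ (B ∪ T).

(⊆) holds; (⊇) fails.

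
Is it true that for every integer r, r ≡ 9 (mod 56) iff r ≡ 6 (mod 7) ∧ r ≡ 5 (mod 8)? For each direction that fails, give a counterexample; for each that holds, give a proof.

(→) This fails: r = 9 gives 9 ≡ 9 (mod 56) but 9 ≡ 2 (mod 7), so the conjunction on the right does not hold.

(←) This fails: r = 13 satisfies both congruences on the right (13 ≡ 6 mod 7 and 13 ≡ 5 mod 8) yet 13 ≡ 13 (mod 56), not 9.

(⇒) fails and (⇐) fails.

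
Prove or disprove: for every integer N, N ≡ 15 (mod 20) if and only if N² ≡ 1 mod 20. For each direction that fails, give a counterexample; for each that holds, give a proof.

(⇒) fails and (⇐) fails.

(→) This fails: take N = 15. Then 15 ≡ 15 (mod 20), but 15² = 225 ≡ 5 (mod 20), not 1.

(←) This fails: take N = 1. Then 1² = 1 ≡ 1 (mod 20), yet 1 ≡ 1 (mod 20), not 15.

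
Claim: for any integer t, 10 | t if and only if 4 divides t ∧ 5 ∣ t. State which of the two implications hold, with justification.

(←) Suppose 4 ∣ t and 5 ∣ t. Any common multiple of 4 and 5 is a multiple of their lcm; here gcd(4, 5) = 1, so lcm(4, 5) = 4·5 = 20, so 20 ∣ t. Since 10 ∣ 20, it follows that 10 ∣ t.

(→) This fails: take t = 10. Certainly 10 ∣ 10, but 4 ∤ 10.

(⇒) fails; (⇐) holds.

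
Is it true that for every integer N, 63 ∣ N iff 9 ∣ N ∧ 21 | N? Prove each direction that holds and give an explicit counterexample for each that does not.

Both directions hold; the statement is true.

[⇒] If 63 ∣ N, write N = 63q. Since 63 = 7·9, N = 9·(7q), so 9 ∣ N; and since 63 = 3·21, N = 21·(3q), so 21 ∣ N.

[⇐] Suppose 9 ∣ N and 21 ∣ N. Any common multiple of 9 and 21 is a multiple of their lcm; here lcm(9, 21) = 9·21/gcd(9, 21) = 189/3 = 63, so 63 ∣ N.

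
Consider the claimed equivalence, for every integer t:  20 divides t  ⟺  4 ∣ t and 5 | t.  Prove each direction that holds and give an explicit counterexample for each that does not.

(←) Suppose 4 ∣ t and 5 ∣ t. Any common multiple of 4 and 5 is a multiple of their lcm; here gcd(4, 5) = 1, so lcm(4, 5) = 4·5 = 20, so 20 ∣ t.

(→) If 20 ∣ t, write t = 20q. Since 20 = 5·4, t = 4·(5q), so 4 ∣ t; and since 20 = 4·5, t = 5·(4q), so 5 ∣ t.

The biconditional holds.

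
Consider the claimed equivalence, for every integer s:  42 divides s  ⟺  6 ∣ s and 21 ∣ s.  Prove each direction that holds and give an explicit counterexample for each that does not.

The biconditional holds.

(⇒) If 42 ∣ s, write s = 42q. Since 42 = 7·6, s = 6·(7q), so 6 ∣ s; and since 42 = 2·21, s = 21·(2q), so 21 ∣ s.

(⇐) Suppose 6 ∣ s and 21 ∣ s. Any common multiple of 6 and 21 is a multiple of their lcm; here lcm(6, 21) = 6·21/gcd(6, 21) = 126/3 = 42, so 42 ∣ s.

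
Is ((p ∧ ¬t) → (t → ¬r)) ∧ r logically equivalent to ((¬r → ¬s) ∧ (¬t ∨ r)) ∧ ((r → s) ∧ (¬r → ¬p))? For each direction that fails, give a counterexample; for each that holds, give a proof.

[⇒] This fails. Under r = T, p = F, s = F, t = F, the left side is true but the right side is false.

[⇐] This fails. Under r = F, p = F, s = F, t = F, the left side is false but the right side is true.

(⇒) fails and (⇐) fails.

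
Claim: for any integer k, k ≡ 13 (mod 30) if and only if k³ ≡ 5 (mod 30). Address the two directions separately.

(→) This fails: take k = 13. Then 13 ≡ 13 (mod 30), but 13³ = 2197 ≡ 7 (mod 30), not 5.

(←) This fails: take k = 5. Then 5³ = 125 ≡ 5 (mod 30), yet 5 ≡ 5 (mod 30), not 13.

Neither implication holds.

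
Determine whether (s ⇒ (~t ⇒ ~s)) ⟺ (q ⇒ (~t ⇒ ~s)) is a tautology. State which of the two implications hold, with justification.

(⇒) Assume the antecedent. If t is true, q ⇒ (~t ⇒ ~s) reduces to true regardless of the other variables. If t is false, the antecedent forces (t = F, q = F, s = F) or (t = F, q = T, s = F), and q ⇒ (~t ⇒ ~s) holds there. Either way q ⇒ (~t ⇒ ~s) holds.

(⇐) This fails. Under t = F, q = F, s = T, the left side is false but the right side is true.

(⇒) holds; (⇐) fails.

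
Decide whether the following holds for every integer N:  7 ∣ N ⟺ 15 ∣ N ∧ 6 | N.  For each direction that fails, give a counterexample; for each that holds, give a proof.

[⇒] This fails: take N = 7. Certainly 7 ∣ 7, but 15 ∤ 7.

[⇐] This fails: take N = 30. Both 15 ∣ 30 and 6 ∣ 30, yet 30 is not a multiple of 7 (since 30 = 4·7 + 2), so 7 ∤ 30.

Neither implication holds.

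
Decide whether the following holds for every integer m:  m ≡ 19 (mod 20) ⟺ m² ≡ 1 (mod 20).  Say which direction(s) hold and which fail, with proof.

Forward direction. Suppose m ≡ 19 (mod 20). Write m = 20j + 19. Then (20j + 19)² = 400j² + 760j + 361 = 20(20j² + 38j + 18) + 1, so m² ≡ 1 (mod 20).

Converse. This fails: take m = 1. Then 1² = 1 ≡ 1 (mod 20), yet 1 ≡ 1 (mod 20), not 19.

(⇒) holds; (⇐) fails.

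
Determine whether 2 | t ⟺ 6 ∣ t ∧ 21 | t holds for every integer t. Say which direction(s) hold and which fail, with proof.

(→) This fails: take t = 2. Certainly 2 ∣ 2, but 6 ∤ 2.

(←) Suppose 6 ∣ t and 21 ∣ t. Any common multiple of 6 and 21 is a multiple of their lcm; here lcm(6, 21) = 6·21/gcd(6, 21) = 126/3 = 42, so 42 ∣ t. Since 2 ∣ 42, it follows that 2 ∣ t.

Only the converse holds.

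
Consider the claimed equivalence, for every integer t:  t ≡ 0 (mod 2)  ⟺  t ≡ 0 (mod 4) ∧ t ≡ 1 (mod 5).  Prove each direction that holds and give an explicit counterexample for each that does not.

Only the converse holds.

(→) This fails: t = 0 gives 0 ≡ 0 (mod 2) but 0 ≡ 0 (mod 5), so the conjunction on the right does not hold.

(←) Conversely, if t ≡ 0 (mod 4) and t ≡ 1 (mod 5), then by the Chinese remainder theorem t ≡ 16 (mod 20). Since 16 ≡ 0 (mod 2) and 2 ∣ 20, we get t ≡ 0 (mod 2).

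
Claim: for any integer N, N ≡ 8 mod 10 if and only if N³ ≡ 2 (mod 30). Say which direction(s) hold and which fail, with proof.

The forward direction fails; the converse holds.

(⟹) This fails: take N = 18. Then 18 ≡ 8 (mod 10), but 18³ = 5832 ≡ 12 (mod 30), not 2.

(⟸) Conversely, the residues r modulo 30 with r³ ≡ 2 (mod 30) are exactly {8}, and each is ≡ 8 (mod 10).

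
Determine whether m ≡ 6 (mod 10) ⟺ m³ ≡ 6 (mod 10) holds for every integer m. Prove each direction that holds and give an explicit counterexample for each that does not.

Equivalent; both directions hold.

[⇒] Suppose m ≡ 6 (mod 10). Write m = 10j + 6. Then (10j + 6)³ = 1000j³ + 1800j² + 1080j + 216 = 10(100j³ + 180j² + 108j + 21) + 6, so m³ ≡ 6 (mod 10).

[⇐] For the converse, argue contrapositively. If m ≢ 6 (mod 10), then m is congruent to one of 0, 1, 2, 3, 4, 5, 7, 8, 9 modulo 10, and these give m³ ≡ 0, 1, 8, 7, 4, 5, 3, 2, 9 respectively — never 6.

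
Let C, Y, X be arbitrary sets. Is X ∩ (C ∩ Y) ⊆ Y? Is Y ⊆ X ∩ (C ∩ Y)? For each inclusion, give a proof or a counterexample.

The sets are not equal: only the forward inclusion holds.

(⟹) Let x ∈ X ∩ (C ∩ Y). Then x ∈ C ∩ Y ∩ X, from which x ∈ Y.

(⟸) This inclusion fails. Take C = ∅, Y = {1}, X = ∅; then 1 ∈ Y but 1 ∉ X ∩ (C ∩ Y).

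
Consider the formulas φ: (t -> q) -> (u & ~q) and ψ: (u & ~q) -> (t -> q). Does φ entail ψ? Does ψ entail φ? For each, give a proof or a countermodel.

[⇒] This fails. Under q = F, u = T, t = T, the left side is true but the right side is false.

[⇐] This fails. Under q = F, u = F, t = F, the left side is false but the right side is true.

Neither implication holds.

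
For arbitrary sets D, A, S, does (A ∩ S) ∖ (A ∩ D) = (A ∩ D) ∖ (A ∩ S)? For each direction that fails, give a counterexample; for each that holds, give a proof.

(⟹) This inclusion fails. Take D = ∅, A = {1}, S = {1}; then 1 ∈ (A ∩ S) ∖ (A ∩ D) but 1 ∉ (A ∩ D) ∖ (A ∩ S).

(⟸) This inclusion fails. Take D = {1}, A = {1}, S = ∅; then 1 ∈ (A ∩ D) ∖ (A ∩ S) but 1 ∉ (A ∩ S) ∖ (A ∩ D).

(⊆) fails and (⊇) fails.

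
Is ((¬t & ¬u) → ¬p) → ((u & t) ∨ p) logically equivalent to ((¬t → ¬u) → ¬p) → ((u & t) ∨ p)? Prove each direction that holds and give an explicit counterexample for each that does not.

Both directions hold; the statement is true.

(⇒) Assume the antecedent. If p is true, the consequent reduces to true regardless of the other variables. If p is false, the antecedent forces (u = T, t = T, p = F), and the consequent holds there. Either way the consequent holds.

(⇐) Assume the antecedent. If p is true, the consequent reduces to true regardless of the other variables. If p is false, the antecedent forces (u = T, t = T, p = F), and the consequent holds there. Either way the consequent holds.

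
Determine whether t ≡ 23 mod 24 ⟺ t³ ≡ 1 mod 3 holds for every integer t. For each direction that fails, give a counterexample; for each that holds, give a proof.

(→) This fails: take t = 23. Then 23 ≡ 23 (mod 24), but 23³ = 12167 ≡ 2 (mod 3), not 1.

(←) This fails: take t = 1. Then 1³ = 1 ≡ 1 (mod 3), yet 1 ≡ 1 (mod 24), not 23.

(⇒) fails and (⇐) fails.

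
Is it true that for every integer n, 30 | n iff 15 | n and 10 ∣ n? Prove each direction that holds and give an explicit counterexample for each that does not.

Both implications hold.

(⇒) If 30 ∣ n, write n = 30q. Since 30 = 2·15, n = 15·(2q), so 15 ∣ n; and since 30 = 3·10, n = 10·(3q), so 10 ∣ n.

(⇐) Suppose 15 ∣ n and 10 ∣ n. Any common multiple of 15 and 10 is a multiple of their lcm; here lcm(15, 10) = 15·10/gcd(15, 10) = 150/5 = 30, so 30 ∣ n.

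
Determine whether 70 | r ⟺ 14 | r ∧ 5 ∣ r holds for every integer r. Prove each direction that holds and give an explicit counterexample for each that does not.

Both implications hold.

Forward direction. If 70 ∣ r, write r = 70q. Since 70 = 5·14, r = 14·(5q), so 14 ∣ r; and since 70 = 14·5, r = 5·(14q), so 5 ∣ r.

Converse. Suppose 14 ∣ r and 5 ∣ r. Any common multiple of 14 and 5 is a multiple of their lcm; here gcd(14, 5) = 1, so lcm(14, 5) = 14·5 = 70, so 70 ∣ r.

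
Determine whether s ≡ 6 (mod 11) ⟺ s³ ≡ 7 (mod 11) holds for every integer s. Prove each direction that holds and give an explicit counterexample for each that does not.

Both directions hold; the statement is true.

Converse. Suppose s³ ≡ 7 (mod 11). The only residue r in {0, …, 10} with r³ ≡ 7 (mod 11) is r = 6, so s ≡ 6 (mod 11).

Forward direction. Suppose s ≡ 6 (mod 11). Write s = 11j + 6. Then (11j + 6)³ = 1331j³ + 2178j² + 1188j + 216 = 11(121j³ + 198j² + 108j + 19) + 7, so s³ ≡ 7 (mod 11).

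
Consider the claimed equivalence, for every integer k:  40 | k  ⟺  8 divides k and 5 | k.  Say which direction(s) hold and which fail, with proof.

Both implications hold.

(←) Suppose 8 ∣ k and 5 ∣ k. Any common multiple of 8 and 5 is a multiple of their lcm; here gcd(8, 5) = 1, so lcm(8, 5) = 8·5 = 40, so 40 ∣ k.

(→) If 40 ∣ k, write k = 40q. Since 40 = 5·8, k = 8·(5q), so 8 ∣ k; and since 40 = 8·5, k = 5·(8q), so 5 ∣ k.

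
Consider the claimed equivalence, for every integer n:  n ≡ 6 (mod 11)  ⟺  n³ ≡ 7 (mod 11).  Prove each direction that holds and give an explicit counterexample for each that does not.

Both directions hold.

(⇐) Suppose n³ ≡ 7 (mod 11). The only residue r in {0, …, 10} with r³ ≡ 7 (mod 11) is r = 6, so n ≡ 6 (mod 11).

(⇒) Suppose n ≡ 6 (mod 11). Write n = 11j + 6. Then (11j + 6)³ = 1331j³ + 2178j² + 1188j + 216 = 11(121j³ + 198j² + 108j + 19) + 7, so n³ ≡ 7 (mod 11).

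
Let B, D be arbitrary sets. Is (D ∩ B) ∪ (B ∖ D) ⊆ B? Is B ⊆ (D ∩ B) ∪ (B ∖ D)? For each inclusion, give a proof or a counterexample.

Both inclusions hold; the sets are equal.

(⊆) Let x ∈ (D ∩ B) ∪ (B ∖ D). Then either x ∈ B and x ∉ D; or x ∈ B ∩ D. In each case x ∈ B, so (D ∩ B) ∪ (B ∖ D) ⊆ B.

(⊇) Let x ∈ B. Then either x ∈ B and x ∉ D; or x ∈ B ∩ D. In each case x ∈ (D ∩ B) ∪ (B ∖ D), so B ⊆ (D ∩ B) ∪ (B ∖ D).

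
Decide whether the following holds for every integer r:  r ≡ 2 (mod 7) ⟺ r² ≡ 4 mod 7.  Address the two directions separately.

Converse. This fails: take r = 5. Then 5² = 25 ≡ 4 (mod 7), yet 5 ≡ 5 (mod 7), not 2.

Forward direction. Suppose r ≡ 2 (mod 7). Write r = 7j + 2. Then (7j + 2)² = 49j² + 28j + 4 = 7(7j² + 4j) + 4, so r² ≡ 4 (mod 7).

The forward direction holds; the converse fails.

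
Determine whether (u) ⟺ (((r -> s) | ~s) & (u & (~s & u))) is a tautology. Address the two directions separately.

(⟸) Assume the antecedent. If u is true, u reduces to true regardless of the other variables. If u is false, the antecedent cannot hold. Either way u holds.

(⟹) This fails. Under u = T, r = F, s = T, the left side is true but the right side is false.

Only the converse holds.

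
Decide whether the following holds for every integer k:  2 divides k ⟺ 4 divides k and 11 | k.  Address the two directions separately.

The forward direction fails; the converse holds.

Forward direction. This fails: take k = 2. Certainly 2 ∣ 2, but 4 ∤ 2.

Converse. Suppose 4 ∣ k and 11 ∣ k. Any common multiple of 4 and 11 is a multiple of their lcm; here gcd(4, 11) = 1, so lcm(4, 11) = 4·11 = 44, so 44 ∣ k. Since 2 ∣ 44, it follows that 2 ∣ k.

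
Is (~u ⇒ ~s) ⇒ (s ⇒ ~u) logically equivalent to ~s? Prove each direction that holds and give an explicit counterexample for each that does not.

Forward direction. This fails. Under u = F, s = T, the left side is true but the right side is false.

Converse. Assume the antecedent. If u is true, the antecedent forces (u = T, s = F), and (~u ⇒ ~s) ⇒ (s ⇒ ~u) holds there. If u is false, (~u ⇒ ~s) ⇒ (s ⇒ ~u) reduces to true regardless of the other variables. Either way (~u ⇒ ~s) ⇒ (s ⇒ ~u) holds.

Only the converse holds.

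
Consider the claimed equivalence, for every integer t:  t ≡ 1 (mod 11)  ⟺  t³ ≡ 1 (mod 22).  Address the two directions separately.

Not equivalent: only (⇐) holds.

[⇐] The residues r modulo 22 with r³ ≡ 1 (mod 22) are exactly {1}, and each is ≡ 1 (mod 11).

[⇒] This fails: take t = 12. Then 12 ≡ 1 (mod 11), but 12³ = 1728 ≡ 12 (mod 22), not 1.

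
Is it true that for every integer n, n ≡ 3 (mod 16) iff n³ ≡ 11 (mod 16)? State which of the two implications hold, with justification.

Both directions hold.

Converse. Suppose n³ ≡ 11 (mod 16). The only residue r in {0, …, 15} with r³ ≡ 11 (mod 16) is r = 3, so n ≡ 3 (mod 16).

Forward direction. Suppose n ≡ 3 (mod 16). Write n = 16j + 3. Then (16j + 3)³ = 4096j³ + 2304j² + 432j + 27 = 16(256j³ + 144j² + 27j + 1) + 11, so n³ ≡ 11 (mod 16).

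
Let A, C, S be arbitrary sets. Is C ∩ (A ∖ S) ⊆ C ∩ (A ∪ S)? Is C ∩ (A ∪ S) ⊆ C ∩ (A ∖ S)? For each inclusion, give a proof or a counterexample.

Forward inclusion. Let x ∈ C ∩ (A ∖ S). Then x ∈ A ∩ C and x ∉ S, from which x ∈ C ∩ (A ∪ S).

Reverse inclusion. This inclusion fails. Take A = ∅, C = {1}, S = {1}; then 1 ∈ C ∩ (A ∪ S) but 1 ∉ C ∩ (A ∖ S).

Only the forward inclusion holds.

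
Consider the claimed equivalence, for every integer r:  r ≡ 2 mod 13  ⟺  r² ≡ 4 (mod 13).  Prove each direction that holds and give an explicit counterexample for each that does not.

Not equivalent: only (⇒) holds.

Converse. This fails: take r = 11. Then 11² = 121 ≡ 4 (mod 13), yet 11 ≡ 11 (mod 13), not 2.

Forward direction. Suppose r ≡ 2 mod 13. Write r = 13j + 2. Then (13j + 2)² = 169j² + 52j + 4 = 13(13j² + 4j) + 4, so r² ≡ 4 (mod 13).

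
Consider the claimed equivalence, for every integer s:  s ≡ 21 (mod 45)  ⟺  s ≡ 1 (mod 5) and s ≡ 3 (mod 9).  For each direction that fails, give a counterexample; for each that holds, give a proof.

Converse. If s ≡ 1 (mod 5) and s ≡ 3 (mod 9), then by the Chinese remainder theorem s ≡ 21 (mod 45). This is exactly s ≡ 21 (mod 45).

Forward direction. Suppose s ≡ 21 (mod 45); write s = 45j + 21. Since 5 ∣ 45, reducing mod 5 gives s ≡ 21 ≡ 1 (mod 5); since 9 ∣ 45, reducing mod 9 gives s ≡ 21 ≡ 3 (mod 9).

Both directions hold; the statement is true.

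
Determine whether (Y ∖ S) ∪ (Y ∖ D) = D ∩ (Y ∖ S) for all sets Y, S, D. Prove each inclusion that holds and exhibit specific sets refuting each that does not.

Only the reverse inclusion holds.

Reverse inclusion. Let x ∈ D ∩ (Y ∖ S). Then x ∈ Y ∩ D and x ∉ S, from which x ∈ (Y ∖ S) ∪ (Y ∖ D).

Forward inclusion. This inclusion fails. Take Y = {1}, S = ∅, D = ∅; then 1 ∈ (Y ∖ S) ∪ (Y ∖ D) but 1 ∉ D ∩ (Y ∖ S).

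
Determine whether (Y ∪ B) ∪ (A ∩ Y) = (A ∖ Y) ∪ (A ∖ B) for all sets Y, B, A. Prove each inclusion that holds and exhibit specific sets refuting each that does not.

(⊆) fails and (⊇) fails.

Forward inclusion. This inclusion fails. Take Y = {1}, B = ∅, A = ∅; then 1 ∈ (Y ∪ B) ∪ (A ∩ Y) but 1 ∉ (A ∖ Y) ∪ (A ∖ B).

Reverse inclusion. This inclusion fails. Take Y = ∅, B = ∅, A = {1}; then 1 ∈ (A ∖ Y) ∪ (A ∖ B) but 1 ∉ (Y ∪ B) ∪ (A ∩ Y).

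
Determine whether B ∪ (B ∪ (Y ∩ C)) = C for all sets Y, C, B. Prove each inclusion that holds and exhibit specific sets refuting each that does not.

(⊆) fails and (⊇) fails.

(⊆) This inclusion fails. Take Y = ∅, C = ∅, B = {1}; then 1 ∈ B ∪ (B ∪ (Y ∩ C)) but 1 ∉ C.

(⊇) This inclusion fails. Take Y = ∅, C = {1}, B = ∅; then 1 ∈ C but 1 ∉ B ∪ (B ∪ (Y ∩ C)).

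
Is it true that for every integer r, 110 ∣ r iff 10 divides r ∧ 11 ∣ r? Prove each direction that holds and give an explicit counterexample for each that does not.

Forward direction. If 110 ∣ r, write r = 110q. Since 110 = 11·10, r = 10·(11q), so 10 ∣ r; and since 110 = 10·11, r = 11·(10q), so 11 ∣ r.

Converse. Suppose 10 ∣ r and 11 ∣ r. Any common multiple of 10 and 11 is a multiple of their lcm; here gcd(10, 11) = 1, so lcm(10, 11) = 10·11 = 110, so 110 ∣ r.

Equivalent; both directions hold.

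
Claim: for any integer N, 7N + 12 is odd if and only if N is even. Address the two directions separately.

(→) This fails: N = 7 gives 7N + 12 = 61, which is odd, but 7 is odd, not even.

(←) This also fails: N = 6 is even, but 7N + 12 = 54 is even, not odd.

Neither implication holds.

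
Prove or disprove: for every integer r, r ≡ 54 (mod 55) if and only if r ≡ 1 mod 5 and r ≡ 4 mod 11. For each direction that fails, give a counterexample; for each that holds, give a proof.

(⇒) This fails: r = 54 gives 54 ≡ 54 (mod 55) but 54 ≡ 4 (mod 5), so the conjunction on the right does not hold.

(⇐) This fails: r = 26 satisfies both congruences on the right (26 ≡ 1 mod 5 and 26 ≡ 4 mod 11) yet 26 ≡ 26 (mod 55), not 54.

Neither implication holds.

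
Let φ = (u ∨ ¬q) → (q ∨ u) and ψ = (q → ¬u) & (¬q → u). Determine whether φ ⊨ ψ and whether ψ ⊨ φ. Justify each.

Not equivalent: only (⇐) holds.

Converse. Assume the antecedent. If u is true, (u ∨ ¬q) → (q ∨ u) reduces to true regardless of the other variables. If u is false, the antecedent forces (u = F, q = T), and (u ∨ ¬q) → (q ∨ u) holds there. Either way (u ∨ ¬q) → (q ∨ u) holds.

Forward direction. This fails. Under u = T, q = T, the left side is true but the right side is false.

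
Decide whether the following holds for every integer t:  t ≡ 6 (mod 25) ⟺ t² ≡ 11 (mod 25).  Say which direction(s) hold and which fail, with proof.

(⟸) This fails: take t = 19. Then 19² = 361 ≡ 11 (mod 25), yet 19 ≡ 19 (mod 25), not 6.

(⟹) Suppose t ≡ 6 (mod 25). Write t = 25j + 6. Then (25j + 6)² = 625j² + 300j + 36 = 25(25j² + 12j + 1) + 11, so t² ≡ 11 (mod 25).

Not equivalent: only (⇒) holds.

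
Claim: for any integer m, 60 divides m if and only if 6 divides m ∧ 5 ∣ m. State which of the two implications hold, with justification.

(⇒) holds; (⇐) fails.

(←) This fails: take m = 30. Both 6 ∣ 30 and 5 ∣ 30, yet 30 is not a multiple of 60 (since 30 = 0·60 + 30), so 60 ∤ 30.

(→) If 60 ∣ m, write m = 60q. Since 60 = 10·6, m = 6·(10q), so 6 ∣ m; and since 60 = 12·5, m = 5·(12q), so 5 ∣ m.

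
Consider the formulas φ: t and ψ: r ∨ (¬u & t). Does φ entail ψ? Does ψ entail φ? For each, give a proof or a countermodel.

Both directions fail.

(⇒) This fails. Under u = T, t = T, r = F, the left side is true but the right side is false.

(⇐) This fails. Under u = F, t = F, r = T, the left side is false but the right side is true.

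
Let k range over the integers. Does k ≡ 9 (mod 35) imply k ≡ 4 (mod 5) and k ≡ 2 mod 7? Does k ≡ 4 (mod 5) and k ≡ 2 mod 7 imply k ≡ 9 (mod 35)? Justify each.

Forward direction. Suppose k ≡ 9 (mod 35); write k = 35j + 9. Since 5 ∣ 35, reducing mod 5 gives k ≡ 9 ≡ 4 (mod 5); since 7 ∣ 35, reducing mod 7 gives k ≡ 9 ≡ 2 (mod 7).

Converse. If k ≡ 4 (mod 5) and k ≡ 2 (mod 7), then by the Chinese remainder theorem k ≡ 9 (mod 35). This is exactly k ≡ 9 (mod 35).

Both implications hold.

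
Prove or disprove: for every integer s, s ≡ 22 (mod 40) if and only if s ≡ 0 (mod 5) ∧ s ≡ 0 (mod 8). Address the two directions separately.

Neither implication holds.

(⇒) This fails: s = 22 gives 22 ≡ 22 (mod 40) but 22 ≡ 2 (mod 5), so the conjunction on the right does not hold.

(⇐) This fails: s = 0 satisfies both congruences on the right (0 ≡ 0 mod 5 and 0 ≡ 0 mod 8) yet 0 ≡ 0 (mod 40), not 22.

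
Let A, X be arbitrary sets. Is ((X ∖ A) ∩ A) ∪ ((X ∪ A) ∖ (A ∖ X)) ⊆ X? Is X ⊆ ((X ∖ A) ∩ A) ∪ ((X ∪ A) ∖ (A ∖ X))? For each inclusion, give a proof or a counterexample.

The two sets are equal.

Forward inclusion. Let x ∈ ((X ∖ A) ∩ A) ∪ ((X ∪ A) ∖ (A ∖ X)). Then either x ∈ X and x ∉ A; or x ∈ A ∩ X. In each case x ∈ X, so ((X ∖ A) ∩ A) ∪ ((X ∪ A) ∖ (A ∖ X)) ⊆ X.

Reverse inclusion. Let x ∈ X. Then either x ∈ X and x ∉ A; or x ∈ A ∩ X. In each case x ∈ ((X ∖ A) ∩ A) ∪ ((X ∪ A) ∖ (A ∖ X)), so X ⊆ ((X ∖ A) ∩ A) ∪ ((X ∪ A) ∖ (A ∖ X)).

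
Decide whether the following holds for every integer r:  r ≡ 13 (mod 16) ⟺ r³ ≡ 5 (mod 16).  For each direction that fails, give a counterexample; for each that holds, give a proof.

Forward direction. Suppose r ≡ 13 (mod 16). Write r = 16j + 13. Then (16j + 13)³ = 4096j³ + 9984j² + 8112j + 2197 = 16(256j³ + 624j² + 507j + 137) + 5, so r³ ≡ 5 (mod 16).

Converse. Suppose r³ ≡ 5 (mod 16). The only residue r in {0, …, 15} with r³ ≡ 5 (mod 16) is r = 13, so r ≡ 13 (mod 16).

Both implications hold.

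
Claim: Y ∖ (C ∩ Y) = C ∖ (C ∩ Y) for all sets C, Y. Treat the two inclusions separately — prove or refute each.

Both inclusions fail.

Forward inclusion. This inclusion fails. Take C = ∅, Y = {1}; then 1 ∈ Y ∖ (C ∩ Y) but 1 ∉ C ∖ (C ∩ Y).

Reverse inclusion. This inclusion fails. Take C = {1}, Y = ∅; then 1 ∈ C ∖ (C ∩ Y) but 1 ∉ Y ∖ (C ∩ Y).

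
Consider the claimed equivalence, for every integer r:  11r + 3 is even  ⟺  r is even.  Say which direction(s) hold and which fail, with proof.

(⇒) fails and (⇐) fails.

[⇒] This fails: r = 1 gives 11r + 3 = 14, which is even, but 1 is odd, not even.

[⇐] This also fails: r = 6 is even, but 11r + 3 = 69 is odd, not even.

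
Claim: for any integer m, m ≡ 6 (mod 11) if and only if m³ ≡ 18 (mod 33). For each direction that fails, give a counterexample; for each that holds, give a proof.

[⇐] The residues r modulo 33 with r³ ≡ 18 (mod 33) are exactly {6}, and each is ≡ 6 (mod 11).

[⇒] This fails: take m = 17. Then 17 ≡ 6 (mod 11), but 17³ = 4913 ≡ 29 (mod 33), not 18.

The forward direction fails; the converse holds.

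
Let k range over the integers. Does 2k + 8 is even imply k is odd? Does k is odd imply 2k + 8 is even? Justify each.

(⇐) Suppose k is odd. Since 2 is even, 2k is even for every k, so 2k + 8 has the same parity as 8, which is even. Hence 2k + 8 is even.

(⇒) This fails: take k = 6. Then 2k + 8 = 20, which is even, yet k = 6 is even, not odd.

The forward direction fails; the converse holds.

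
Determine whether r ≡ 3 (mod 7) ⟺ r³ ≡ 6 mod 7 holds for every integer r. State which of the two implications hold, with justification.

Only the forward implication holds.

(⇐) This fails: take r = 5. Then 5³ = 125 ≡ 6 (mod 7), yet 5 ≡ 5 (mod 7), not 3.

(⇒) Suppose r ≡ 3 (mod 7). Write r = 7j + 3. Then (7j + 3)³ = 343j³ + 441j² + 189j + 27 = 7(49j³ + 63j² + 27j + 3) + 6, so r³ ≡ 6 (mod 7).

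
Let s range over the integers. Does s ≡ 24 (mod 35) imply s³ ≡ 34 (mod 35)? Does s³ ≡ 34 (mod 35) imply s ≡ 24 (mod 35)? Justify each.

Not equivalent: only (⇒) holds.

(⇒) Suppose s ≡ 24 (mod 35). Write s = 35j + 24. Then (35j + 24)³ = 42875j³ + 88200j² + 60480j + 13824 = 35(1225j³ + 2520j² + 1728j + 394) + 34, so s³ ≡ 34 (mod 35).

(⇐) This fails: take s = 19. Then 19³ = 6859 ≡ 34 (mod 35), yet 19 ≡ 19 (mod 35), not 24.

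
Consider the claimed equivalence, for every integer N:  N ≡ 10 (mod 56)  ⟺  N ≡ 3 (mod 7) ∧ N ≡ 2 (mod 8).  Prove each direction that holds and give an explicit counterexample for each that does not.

Both implications hold.

(⇐) If N ≡ 3 (mod 7) and N ≡ 2 (mod 8), then by the Chinese remainder theorem N ≡ 10 (mod 56). This is exactly N ≡ 10 (mod 56).

(⇒) Suppose N ≡ 10 (mod 56); write N = 56j + 10. Since 7 ∣ 56, reducing mod 7 gives N ≡ 10 ≡ 3 (mod 7); since 8 ∣ 56, reducing mod 8 gives N ≡ 10 ≡ 2 (mod 8).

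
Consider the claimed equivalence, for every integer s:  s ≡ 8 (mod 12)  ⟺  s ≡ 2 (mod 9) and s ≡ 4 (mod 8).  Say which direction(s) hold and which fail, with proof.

Forward direction. This fails: s = 32 gives 32 ≡ 8 (mod 12) but 32 ≡ 5 (mod 9), so the conjunction on the right does not hold.

Converse. If s ≡ 2 (mod 9) and s ≡ 4 (mod 8), then by the Chinese remainder theorem s ≡ 20 (mod 72). Since 20 ≡ 8 (mod 12) and 12 ∣ 72, we get s ≡ 8 (mod 12).

Only the converse holds.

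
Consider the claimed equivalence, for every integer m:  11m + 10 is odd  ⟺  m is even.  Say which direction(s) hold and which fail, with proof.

Forward direction. This fails: m = 5 gives 11m + 10 = 65, which is odd, but 5 is odd, not even.

Converse. This also fails: m = 4 is even, but 11m + 10 = 54 is even, not odd.

Neither direction holds.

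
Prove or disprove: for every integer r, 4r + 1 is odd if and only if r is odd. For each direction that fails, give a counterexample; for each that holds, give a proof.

(⟹) This fails: take r = 6. Then 4r + 1 = 25, which is odd, yet r = 6 is even, not odd.

(⟸) Suppose r is odd. Since 4 is even, 4r is even for every r, so 4r + 1 has the same parity as 1, which is odd. Hence 4r + 1 is odd.

(⇒) fails; (⇐) holds.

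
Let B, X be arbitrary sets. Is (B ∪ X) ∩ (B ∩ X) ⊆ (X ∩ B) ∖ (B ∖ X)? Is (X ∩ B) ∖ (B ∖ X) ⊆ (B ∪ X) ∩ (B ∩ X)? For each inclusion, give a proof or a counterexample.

(⟹) Let x ∈ (B ∪ X) ∩ (B ∩ X). Then x ∈ B ∩ X, from which x ∈ (X ∩ B) ∖ (B ∖ X).

(⟸) Let x ∈ (X ∩ B) ∖ (B ∖ X). Then x ∈ B ∩ X, from which x ∈ (B ∪ X) ∩ (B ∩ X).

Both inclusions hold; the sets are equal.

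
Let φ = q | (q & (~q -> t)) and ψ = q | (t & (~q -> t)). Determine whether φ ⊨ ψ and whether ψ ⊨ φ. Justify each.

[⇒] Assume the antecedent. If q is true, q | (t & (~q -> t)) reduces to true regardless of the other variables. If q is false, the antecedent cannot hold. Either way q | (t & (~q -> t)) holds.

[⇐] This fails. Under q = F, t = T, the left side is false but the right side is true.

The forward direction holds; the converse fails.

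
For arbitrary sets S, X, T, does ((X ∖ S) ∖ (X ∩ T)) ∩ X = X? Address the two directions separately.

Reverse inclusion. This inclusion fails. Take S = {1}, X = {1}, T = ∅; then 1 ∈ X but 1 ∉ ((X ∖ S) ∖ (X ∩ T)) ∩ X.

Forward inclusion. Let x ∈ ((X ∖ S) ∖ (X ∩ T)) ∩ X. Then x ∈ X and x ∉ S, T, from which x ∈ X.

(⊆) holds; (⊇) fails.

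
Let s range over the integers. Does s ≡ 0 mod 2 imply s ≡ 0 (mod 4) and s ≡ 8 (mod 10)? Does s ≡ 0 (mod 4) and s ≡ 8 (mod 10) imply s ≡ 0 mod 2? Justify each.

[⇒] This fails: s = 0 gives 0 ≡ 0 (mod 2) but 0 ≡ 0 (mod 10), so the conjunction on the right does not hold.

[⇐] Conversely, if s ≡ 0 (mod 4) and s ≡ 8 (mod 10), then by the Chinese remainder theorem s ≡ 8 (mod 20). Since 8 ≡ 0 (mod 2) and 2 ∣ 20, we get s ≡ 0 (mod 2).

Not equivalent: only (⇐) holds.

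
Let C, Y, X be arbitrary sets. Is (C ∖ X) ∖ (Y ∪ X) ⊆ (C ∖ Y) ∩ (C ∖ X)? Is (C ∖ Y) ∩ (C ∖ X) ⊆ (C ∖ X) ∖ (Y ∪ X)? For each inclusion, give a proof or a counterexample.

The two sets are equal.

(⟹) Let x ∈ (C ∖ X) ∖ (Y ∪ X). Then x ∈ C and x ∉ Y, X, from which x ∈ (C ∖ Y) ∩ (C ∖ X).

(⟸) Let x ∈ (C ∖ Y) ∩ (C ∖ X). Then x ∈ C and x ∉ Y, X, from which x ∈ (C ∖ X) ∖ (Y ∪ X).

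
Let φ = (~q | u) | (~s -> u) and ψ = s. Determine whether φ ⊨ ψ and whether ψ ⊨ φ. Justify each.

(⇐) Assume the antecedent. If s is true, (~q | u) | (~s -> u) reduces to true regardless of the other variables. If s is false, the antecedent cannot hold. Either way (~q | u) | (~s -> u) holds.

(⇒) This fails. Under s = F, q = F, u = F, the left side is true but the right side is false.

(⇒) fails; (⇐) holds.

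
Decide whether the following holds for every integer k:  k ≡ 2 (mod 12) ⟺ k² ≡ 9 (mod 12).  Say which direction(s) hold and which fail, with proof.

(⟹) This fails: take k = 2. Then 2 ≡ 2 (mod 12), but 2² = 4 ≡ 4 (mod 12), not 9.

(⟸) This fails: take k = 3. Then 3² = 9 ≡ 9 (mod 12), yet 3 ≡ 3 (mod 12), not 2.

Both directions fail.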